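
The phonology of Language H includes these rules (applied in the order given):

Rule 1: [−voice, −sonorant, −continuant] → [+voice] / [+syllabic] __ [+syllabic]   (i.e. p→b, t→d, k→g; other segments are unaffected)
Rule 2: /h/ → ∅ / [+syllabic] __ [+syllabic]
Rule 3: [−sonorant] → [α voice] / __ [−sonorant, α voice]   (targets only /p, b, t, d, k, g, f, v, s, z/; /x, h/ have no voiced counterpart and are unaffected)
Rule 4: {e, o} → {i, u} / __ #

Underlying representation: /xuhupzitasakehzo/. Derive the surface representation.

xuubzidasagehzu

Rule 1 (intervocalic voicing): /t/ is a voiceless stop between vowels /i/ and /a/, so it voices to [d]. /k/ is a voiceless stop between vowels /a/ and /e/, so it voices to [g]. /xuhupzitasakehzo/ → xuhupzidasagehzo.
Rule 2 (intervocalic h-deletion): /h/ occurs between vowels /u/ and /u/, so it deletes. /xuhupzidasagehzo/ → xuupzidasagehzo.
Rule 3 (regressive voicing assimilation): /p/ precedes the voiced obstruent /z/, so it voices to [b] by assimilation. /xuupzidasagehzo/ → xuubzidasagehzo.
Rule 4 (final vowel raising): /o/ is a mid vowel in word-final position, so it raises to [u]. /xuubzidasagehzo/ → xuubzidasagehzu.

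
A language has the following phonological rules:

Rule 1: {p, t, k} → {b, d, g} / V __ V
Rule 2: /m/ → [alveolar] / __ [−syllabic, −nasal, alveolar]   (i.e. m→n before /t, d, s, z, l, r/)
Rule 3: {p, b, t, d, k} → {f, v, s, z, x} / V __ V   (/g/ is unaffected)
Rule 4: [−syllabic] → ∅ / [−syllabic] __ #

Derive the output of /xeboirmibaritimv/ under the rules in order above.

Rule 1 (intervocalic voicing): /t/ is a voiceless stop between vowels /i/ and /i/, so it voices to [d]. /xeboirmibaritimv/ → xeboirmibaridimv.
Rule 2 (nasal place assimilation): no segment meets the environment; /xeboirmibaridimv/ is unchanged.
Rule 3 (intervocalic spirantization): /b/ is a stop between vowels /e/ and /o/, so it spirantizes to the fricative [v]. /b/ is a stop between vowels /i/ and /a/, so it spirantizes to the fricative [v]. /d/ is a stop between vowels /i/ and /i/, so it spirantizes to the fricative [z]. /xeboirmibaridimv/ → xevoirmivarizimv.
Rule 4 (final cluster simplification): /v/ is the second consonant of a word-final cluster /mv/, so it deletes. /xevoirmivarizimv/ → xevoirmivarizim.

xevoirmivarizim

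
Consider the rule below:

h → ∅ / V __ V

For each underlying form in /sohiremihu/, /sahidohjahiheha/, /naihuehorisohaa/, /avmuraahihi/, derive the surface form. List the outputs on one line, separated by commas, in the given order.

soiremiu, saidohjaiea, naiueorisoaa, avmuraaii

/sohiremihu/: /h/ occurs between vowels /o/ and /i/, so it deletes. /h/ occurs between vowels /i/ and /u/, so it deletes. → [soiremiu].
/sahidohjahiheha/: /h/ occurs between vowels /a/ and /i/, so it deletes. /h/ occurs between vowels /a/ and /i/, so it deletes. /h/ occurs between vowels /i/ and /e/, so it deletes. /h/ occurs between vowels /e/ and /a/, so it deletes. → [saidohjaiea].
/naihuehorisohaa/: /h/ occurs between vowels /i/ and /u/, so it deletes. /h/ occurs between vowels /e/ and /o/, so it deletes. /h/ occurs between vowels /o/ and /a/, so it deletes. → [naiueorisoaa].
/avmuraahihi/: /h/ occurs between vowels /a/ and /i/, so it deletes. /h/ occurs between vowels /i/ and /i/, so it deletes. → [avmuraaii].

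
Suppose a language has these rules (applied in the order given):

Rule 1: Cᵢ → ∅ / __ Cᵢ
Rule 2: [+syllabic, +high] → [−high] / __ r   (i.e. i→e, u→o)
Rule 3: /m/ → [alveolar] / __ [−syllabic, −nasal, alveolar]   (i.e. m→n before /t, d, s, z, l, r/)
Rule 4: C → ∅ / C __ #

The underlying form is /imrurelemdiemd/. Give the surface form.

Rule 1 (degemination): no segment meets the environment; /imrurelemdiemd/ is unchanged.
Rule 2 (pre-rhotic lowering): /u/ is a high vowel immediately before /r/, so it lowers to [o]. /imrurelemdiemd/ → imrorelemdiemd.
Rule 3 (nasal place assimilation): /m/ precedes the alveolar consonant /r/, so it assimilates in place to [n]. /m/ precedes the alveolar consonant /d/, so it assimilates in place to [n]. /m/ precedes the alveolar consonant /d/, so it assimilates in place to [n]. /imrorelemdiemd/ → inrorelendiend.
Rule 4 (final cluster simplification): /d/ is the second consonant of a word-final cluster /nd/, so it deletes. /inrorelendiend/ → inrorelendien.

inrorelendien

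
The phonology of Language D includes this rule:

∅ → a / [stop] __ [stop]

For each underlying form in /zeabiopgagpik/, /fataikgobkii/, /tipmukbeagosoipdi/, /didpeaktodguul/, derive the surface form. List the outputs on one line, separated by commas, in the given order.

/zeabiopgagpik/: /p/ and /g/ form a stop–stop cluster, so [a] is inserted between them. /g/ and /p/ form a stop–stop cluster, so [a] is inserted between them. → [zeabiopagagapik].
/fataikgobkii/: /k/ and /g/ form a stop–stop cluster, so [a] is inserted between them. /b/ and /k/ form a stop–stop cluster, so [a] is inserted between them. → [fataikagobakii].
/tipmukbeagosoipdi/: /k/ and /b/ form a stop–stop cluster, so [a] is inserted between them. /p/ and /d/ form a stop–stop cluster, so [a] is inserted between them. → [tipmukabeagosoipadi].
/didpeaktodguul/: /d/ and /p/ form a stop–stop cluster, so [a] is inserted between them. /k/ and /t/ form a stop–stop cluster, so [a] is inserted between them. /d/ and /g/ form a stop–stop cluster, so [a] is inserted between them. → [didapeakatodaguul].

zeabiopagagapik, fataikagobakii, tipmukabeagosoipadi, didapeakatodaguul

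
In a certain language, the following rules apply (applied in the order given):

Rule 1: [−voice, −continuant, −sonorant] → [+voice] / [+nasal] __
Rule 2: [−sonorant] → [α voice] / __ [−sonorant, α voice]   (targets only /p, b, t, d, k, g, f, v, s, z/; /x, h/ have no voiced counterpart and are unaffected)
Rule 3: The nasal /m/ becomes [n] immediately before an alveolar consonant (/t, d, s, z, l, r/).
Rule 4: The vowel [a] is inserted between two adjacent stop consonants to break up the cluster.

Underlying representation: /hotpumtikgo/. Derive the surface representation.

hotapundigago

Rule 1 (post-nasal voicing): /t/ is a voiceless stop immediately after the nasal /m/, so it voices to [d]. /hotpumtikgo/ → hotpumdikgo.
Rule 2 (regressive voicing assimilation): /k/ precedes the voiced obstruent /g/, so it voices to [g] by assimilation. /hotpumdikgo/ → hotpumdiggo.
Rule 3 (nasal place assimilation): /m/ precedes the alveolar consonant /d/, so it assimilates in place to [n]. /hotpumdiggo/ → hotpundiggo.
Rule 4 (stop-cluster a-epenthesis): /t/ and /p/ form a stop–stop cluster, so [a] is inserted between them. /g/ and /g/ form a stop–stop cluster, so [a] is inserted between them. /hotpundiggo/ → hotapundigago.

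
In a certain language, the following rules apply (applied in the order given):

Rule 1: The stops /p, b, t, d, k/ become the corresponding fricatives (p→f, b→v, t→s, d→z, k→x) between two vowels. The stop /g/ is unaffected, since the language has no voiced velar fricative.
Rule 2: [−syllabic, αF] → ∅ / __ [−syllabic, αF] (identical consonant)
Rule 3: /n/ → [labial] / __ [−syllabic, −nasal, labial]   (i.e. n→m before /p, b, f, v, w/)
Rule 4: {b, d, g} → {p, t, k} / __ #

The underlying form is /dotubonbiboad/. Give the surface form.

Rule 1 (intervocalic spirantization): /t/ is a stop between vowels /o/ and /u/, so it spirantizes to the fricative [s]. /b/ is a stop between vowels /u/ and /o/, so it spirantizes to the fricative [v]. /b/ is a stop between vowels /i/ and /o/, so it spirantizes to the fricative [v]. /dotubonbiboad/ → dosuvonbivoad.
Rule 2 (degemination): no segment meets the environment; /dosuvonbivoad/ is unchanged.
Rule 3 (nasal place assimilation): /n/ precedes the labial consonant /b/, so it assimilates in place to [m]. /dosuvonbivoad/ → dosuvombivoad.
Rule 4 (final devoicing): /d/ is a voiced stop in word-final position, so it devoices to [t]. /dosuvombivoad/ → dosuvombivoat.

dosuvombivoat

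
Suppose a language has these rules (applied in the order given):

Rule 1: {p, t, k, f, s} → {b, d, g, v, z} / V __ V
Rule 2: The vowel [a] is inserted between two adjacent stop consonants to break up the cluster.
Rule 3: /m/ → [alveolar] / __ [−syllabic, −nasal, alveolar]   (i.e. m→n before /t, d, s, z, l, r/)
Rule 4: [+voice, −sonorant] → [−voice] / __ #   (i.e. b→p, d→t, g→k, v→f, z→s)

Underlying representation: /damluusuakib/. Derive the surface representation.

Rule 1 (intervocalic voicing): /s/ is a voiceless obstruent between vowels /u/ and /u/, so it voices to [z]. /k/ is a voiceless obstruent between vowels /a/ and /i/, so it voices to [g]. /damluusuakib/ → damluuzuagib.
Rule 2 (stop-cluster a-epenthesis): no segment meets the environment; /damluuzuagib/ is unchanged.
Rule 3 (nasal place assimilation): /m/ precedes the alveolar consonant /l/, so it assimilates in place to [n]. /damluuzuagib/ → danluuzuagib.
Rule 4 (final devoicing): /b/ is a voiced obstruent in word-final position, so it devoices to [p]. /danluuzuagib/ → danluuzuagip.

danluuzuagip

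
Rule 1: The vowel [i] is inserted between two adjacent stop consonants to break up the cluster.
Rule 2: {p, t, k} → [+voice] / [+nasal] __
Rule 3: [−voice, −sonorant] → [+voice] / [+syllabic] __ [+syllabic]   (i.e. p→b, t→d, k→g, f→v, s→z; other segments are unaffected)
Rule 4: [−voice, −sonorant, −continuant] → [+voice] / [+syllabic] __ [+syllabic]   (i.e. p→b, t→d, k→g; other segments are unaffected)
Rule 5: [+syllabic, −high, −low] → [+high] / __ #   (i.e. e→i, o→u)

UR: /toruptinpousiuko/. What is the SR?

Rule 1 (stop-cluster i-epenthesis): /p/ and /t/ form a stop–stop cluster, so [i] is inserted between them. /toruptinpousiuko/ → torupitinpousiuko.
Rule 2 (post-nasal voicing): /p/ is a voiceless stop immediately after the nasal /n/, so it voices to [b]. /torupitinpousiuko/ → torupitinbousiuko.
Rule 3 (intervocalic voicing): /p/ is a voiceless obstruent between vowels /u/ and /i/, so it voices to [b]. /t/ is a voiceless obstruent between vowels /i/ and /i/, so it voices to [d]. /s/ is a voiceless obstruent between vowels /u/ and /i/, so it voices to [z]. /k/ is a voiceless obstruent between vowels /u/ and /o/, so it voices to [g]. /torupitinbousiuko/ → torubidinbouziugo.
Rule 4 (intervocalic voicing): no segment meets the environment; /torubidinbouziugo/ is unchanged.
Rule 5 (final vowel raising): /o/ is a mid vowel in word-final position, so it raises to [u]. /torubidinbouziugo/ → torubidinbouziugu.

torubidinbouziugu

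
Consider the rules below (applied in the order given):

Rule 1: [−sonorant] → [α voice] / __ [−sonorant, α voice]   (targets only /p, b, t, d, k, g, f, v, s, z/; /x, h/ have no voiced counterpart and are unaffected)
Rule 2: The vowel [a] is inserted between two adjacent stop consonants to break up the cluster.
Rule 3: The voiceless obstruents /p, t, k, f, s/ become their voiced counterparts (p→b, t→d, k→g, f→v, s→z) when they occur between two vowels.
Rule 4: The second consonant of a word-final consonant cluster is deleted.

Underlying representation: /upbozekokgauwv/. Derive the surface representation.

ubabozegogagauw

Rule 1 (regressive voicing assimilation): /p/ precedes the voiced obstruent /b/, so it voices to [b] by assimilation. /k/ precedes the voiced obstruent /g/, so it voices to [g] by assimilation. /upbozekokgauwv/ → ubbozekoggauwv.
Rule 2 (stop-cluster a-epenthesis): /b/ and /b/ form a stop–stop cluster, so [a] is inserted between them. /g/ and /g/ form a stop–stop cluster, so [a] is inserted between them. /ubbozekoggauwv/ → ubabozekogagauwv.
Rule 3 (intervocalic voicing): /k/ is a voiceless obstruent between vowels /e/ and /o/, so it voices to [g]. /ubabozekogagauwv/ → ubabozegogagauwv.
Rule 4 (final cluster simplification): /v/ is the second consonant of a word-final cluster /wv/, so it deletes. /ubabozegogagauwv/ → ubabozegogagauw.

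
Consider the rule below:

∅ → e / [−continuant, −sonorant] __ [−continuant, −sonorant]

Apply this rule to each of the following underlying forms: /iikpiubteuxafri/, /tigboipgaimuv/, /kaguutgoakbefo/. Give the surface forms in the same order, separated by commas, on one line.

iikepiubeteuxafri, tigeboipegaimuv, kaguutegoakebefo

/iikpiubteuxafri/: /k/ and /p/ form a stop–stop cluster, so [e] is inserted between them. /b/ and /t/ form a stop–stop cluster, so [e] is inserted between them. → [iikepiubeteuxafri].
/tigboipgaimuv/: /g/ and /b/ form a stop–stop cluster, so [e] is inserted between them. /p/ and /g/ form a stop–stop cluster, so [e] is inserted between them. → [tigeboipegaimuv].
/kaguutgoakbefo/: /t/ and /g/ form a stop–stop cluster, so [e] is inserted between them. /k/ and /b/ form a stop–stop cluster, so [e] is inserted between them. → [kaguutegoakebefo].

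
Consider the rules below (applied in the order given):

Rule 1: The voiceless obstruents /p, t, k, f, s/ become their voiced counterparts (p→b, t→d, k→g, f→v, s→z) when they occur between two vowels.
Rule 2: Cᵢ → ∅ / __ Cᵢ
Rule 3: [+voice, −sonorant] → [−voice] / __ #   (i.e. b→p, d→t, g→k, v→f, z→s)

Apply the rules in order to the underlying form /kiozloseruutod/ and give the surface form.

kiozlozeruudot

Rule 1 (intervocalic voicing): /s/ is a voiceless obstruent between vowels /o/ and /e/, so it voices to [z]. /t/ is a voiceless obstruent between vowels /u/ and /o/, so it voices to [d]. /kiozloseruutod/ → kiozlozeruudod.
Rule 2 (degemination): no segment meets the environment; /kiozlozeruudod/ is unchanged.
Rule 3 (final devoicing): /d/ is a voiced obstruent in word-final position, so it devoices to [t]. /kiozlozeruudod/ → kiozlozeruudot.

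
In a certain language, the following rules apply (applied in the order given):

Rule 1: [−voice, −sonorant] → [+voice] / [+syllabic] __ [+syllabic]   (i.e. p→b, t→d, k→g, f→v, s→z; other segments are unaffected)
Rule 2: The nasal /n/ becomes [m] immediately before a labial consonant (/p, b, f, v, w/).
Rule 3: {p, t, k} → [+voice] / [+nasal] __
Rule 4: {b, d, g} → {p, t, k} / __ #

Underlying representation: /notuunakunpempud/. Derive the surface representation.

Rule 1 (intervocalic voicing): /t/ is a voiceless obstruent between vowels /o/ and /u/, so it voices to [d]. /k/ is a voiceless obstruent between vowels /a/ and /u/, so it voices to [g]. /notuunakunpempud/ → noduunagunpempud.
Rule 2 (nasal place assimilation): /n/ precedes the labial consonant /p/, so it assimilates in place to [m]. /noduunagunpempud/ → noduunagumpempud.
Rule 3 (post-nasal voicing): /p/ is a voiceless stop immediately after the nasal /m/, so it voices to [b]. /p/ is a voiceless stop immediately after the nasal /m/, so it voices to [b]. /noduunagumpempud/ → noduunagumbembud.
Rule 4 (final devoicing): /d/ is a voiced stop in word-final position, so it devoices to [t]. /noduunagumbembud/ → noduunagumbembut.

noduunagumbembut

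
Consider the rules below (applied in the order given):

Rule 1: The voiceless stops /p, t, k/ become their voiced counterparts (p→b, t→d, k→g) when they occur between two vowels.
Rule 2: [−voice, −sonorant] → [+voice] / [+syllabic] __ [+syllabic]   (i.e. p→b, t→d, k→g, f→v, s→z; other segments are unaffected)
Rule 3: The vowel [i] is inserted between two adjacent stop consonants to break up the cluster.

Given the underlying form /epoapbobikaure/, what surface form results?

eboapibobigaure

Rule 1 (intervocalic voicing): /p/ is a voiceless stop between vowels /e/ and /o/, so it voices to [b]. /k/ is a voiceless stop between vowels /i/ and /a/, so it voices to [g]. /epoapbobikaure/ → eboapbobigaure.
Rule 2 (intervocalic voicing): no segment meets the environment; /eboapbobigaure/ is unchanged.
Rule 3 (stop-cluster i-epenthesis): /p/ and /b/ form a stop–stop cluster, so [i] is inserted between them. /eboapbobigaure/ → eboapibobigaure.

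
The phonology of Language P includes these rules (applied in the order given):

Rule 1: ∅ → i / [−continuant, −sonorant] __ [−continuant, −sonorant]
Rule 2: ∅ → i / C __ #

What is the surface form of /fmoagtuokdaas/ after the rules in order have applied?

Rule 1 (stop-cluster i-epenthesis): /g/ and /t/ form a stop–stop cluster, so [i] is inserted between them. /k/ and /d/ form a stop–stop cluster, so [i] is inserted between them. /fmoagtuokdaas/ → fmoagituokidaas.
Rule 2 (final i-epenthesis): the form ends in the consonant /s/, so [i] is inserted word-finally. /fmoagituokidaas/ → fmoagituokidaasi.

fmoagituokidaasi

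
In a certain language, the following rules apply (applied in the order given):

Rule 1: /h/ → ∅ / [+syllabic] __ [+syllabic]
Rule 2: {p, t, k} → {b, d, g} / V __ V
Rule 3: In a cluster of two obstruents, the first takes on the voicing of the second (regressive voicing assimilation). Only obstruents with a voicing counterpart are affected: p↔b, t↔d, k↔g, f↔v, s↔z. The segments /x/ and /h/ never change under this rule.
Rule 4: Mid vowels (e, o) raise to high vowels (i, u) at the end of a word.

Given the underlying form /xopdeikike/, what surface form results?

xobdeigigi

Rule 1 (intervocalic h-deletion): no segment meets the environment; /xopdeikike/ is unchanged.
Rule 2 (intervocalic voicing): /k/ is a voiceless stop between vowels /i/ and /i/, so it voices to [g]. /k/ is a voiceless stop between vowels /i/ and /e/, so it voices to [g]. /xopdeikike/ → xopdeigige.
Rule 3 (regressive voicing assimilation): /p/ precedes the voiced obstruent /d/, so it voices to [b] by assimilation. /xopdeigige/ → xobdeigige.
Rule 4 (final vowel raising): /e/ is a mid vowel in word-final position, so it raises to [i]. /xobdeigige/ → xobdeigigi.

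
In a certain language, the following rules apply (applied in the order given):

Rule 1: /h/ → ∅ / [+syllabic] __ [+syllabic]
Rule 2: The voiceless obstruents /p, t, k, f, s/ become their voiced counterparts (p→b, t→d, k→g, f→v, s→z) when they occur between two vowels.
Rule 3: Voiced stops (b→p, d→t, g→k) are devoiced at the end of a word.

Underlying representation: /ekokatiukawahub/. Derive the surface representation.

Rule 1 (intervocalic h-deletion): /h/ occurs between vowels /a/ and /u/, so it deletes. /ekokatiukawahub/ → ekokatiukawaub.
Rule 2 (intervocalic voicing): /k/ is a voiceless obstruent between vowels /e/ and /o/, so it voices to [g]. /k/ is a voiceless obstruent between vowels /o/ and /a/, so it voices to [g]. /t/ is a voiceless obstruent between vowels /a/ and /i/, so it voices to [d]. /k/ is a voiceless obstruent between vowels /u/ and /a/, so it voices to [g]. /ekokatiukawaub/ → egogadiugawaub.
Rule 3 (final devoicing): /b/ is a voiced stop in word-final position, so it devoices to [p]. /egogadiugawaub/ → egogadiugawaup.

egogadiugawaup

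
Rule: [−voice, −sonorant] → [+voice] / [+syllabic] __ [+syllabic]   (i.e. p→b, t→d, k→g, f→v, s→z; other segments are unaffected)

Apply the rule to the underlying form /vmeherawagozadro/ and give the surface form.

vmeherawagozadro

No segment of /vmeherawagozadro/ meets the structural description of the rule, so the form surfaces unchanged.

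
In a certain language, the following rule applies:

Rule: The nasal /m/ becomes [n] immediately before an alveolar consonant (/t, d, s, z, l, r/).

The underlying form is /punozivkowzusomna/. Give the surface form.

No segment of /punozivkowzusomna/ meets the structural description of the rule, so the form surfaces unchanged.

punozivkowzusomna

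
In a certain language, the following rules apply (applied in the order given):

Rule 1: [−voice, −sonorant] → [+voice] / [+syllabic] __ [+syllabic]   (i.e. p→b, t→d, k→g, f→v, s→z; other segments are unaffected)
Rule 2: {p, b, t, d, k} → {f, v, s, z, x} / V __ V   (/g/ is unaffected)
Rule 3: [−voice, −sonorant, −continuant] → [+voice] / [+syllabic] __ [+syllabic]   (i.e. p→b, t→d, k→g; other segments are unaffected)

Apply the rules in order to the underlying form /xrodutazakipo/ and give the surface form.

xrozuzazagivo

Rule 1 (intervocalic voicing): /t/ is a voiceless obstruent between vowels /u/ and /a/, so it voices to [d]. /k/ is a voiceless obstruent between vowels /a/ and /i/, so it voices to [g]. /p/ is a voiceless obstruent between vowels /i/ and /o/, so it voices to [b]. /xrodutazakipo/ → xrodudazagibo.
Rule 2 (intervocalic spirantization): /d/ is a stop between vowels /o/ and /u/, so it spirantizes to the fricative [z]. /d/ is a stop between vowels /u/ and /a/, so it spirantizes to the fricative [z]. /b/ is a stop between vowels /i/ and /o/, so it spirantizes to the fricative [v]. /xrodudazagibo/ → xrozuzazagivo.
Rule 3 (intervocalic voicing): no segment meets the environment; /xrozuzazagivo/ is unchanged.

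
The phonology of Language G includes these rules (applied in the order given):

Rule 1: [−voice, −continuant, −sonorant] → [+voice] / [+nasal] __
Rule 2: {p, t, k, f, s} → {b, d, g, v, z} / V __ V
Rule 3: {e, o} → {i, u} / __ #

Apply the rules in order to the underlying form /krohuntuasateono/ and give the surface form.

Rule 1 (post-nasal voicing): /t/ is a voiceless stop immediately after the nasal /n/, so it voices to [d]. /krohuntuasateono/ → krohunduasateono.
Rule 2 (intervocalic voicing): /s/ is a voiceless obstruent between vowels /a/ and /a/, so it voices to [z]. /t/ is a voiceless obstruent between vowels /a/ and /e/, so it voices to [d]. /krohunduasateono/ → krohunduazadeono.
Rule 3 (final vowel raising): /o/ is a mid vowel in word-final position, so it raises to [u]. /krohunduazadeono/ → krohunduazadeonu.

krohunduazadeonu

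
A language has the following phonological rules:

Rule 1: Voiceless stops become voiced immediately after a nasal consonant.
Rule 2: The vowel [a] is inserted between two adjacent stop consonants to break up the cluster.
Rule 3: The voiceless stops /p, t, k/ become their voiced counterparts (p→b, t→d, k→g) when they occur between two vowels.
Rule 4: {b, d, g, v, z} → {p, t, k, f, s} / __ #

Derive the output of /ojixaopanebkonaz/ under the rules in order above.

ojixaobanebagonas

Rule 1 (post-nasal voicing): no segment meets the environment; /ojixaopanebkonaz/ is unchanged.
Rule 2 (stop-cluster a-epenthesis): /b/ and /k/ form a stop–stop cluster, so [a] is inserted between them. /ojixaopanebkonaz/ → ojixaopanebakonaz.
Rule 3 (intervocalic voicing): /p/ is a voiceless stop between vowels /o/ and /a/, so it voices to [b]. /k/ is a voiceless stop between vowels /a/ and /o/, so it voices to [g]. /ojixaopanebakonaz/ → ojixaobanebagonaz.
Rule 4 (final devoicing): /z/ is a voiced obstruent in word-final position, so it devoices to [s]. /ojixaobanebagonaz/ → ojixaobanebagonas.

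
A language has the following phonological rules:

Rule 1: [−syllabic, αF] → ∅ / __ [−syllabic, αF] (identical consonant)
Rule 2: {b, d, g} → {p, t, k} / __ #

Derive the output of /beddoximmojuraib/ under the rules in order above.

Rule 1 (degemination): /dd/ is a geminate; the first /d/ deletes. /mm/ is a geminate; the first /m/ deletes. /beddoximmojuraib/ → bedoximojuraib.
Rule 2 (final devoicing): /b/ is a voiced stop in word-final position, so it devoices to [p]. /bedoximojuraib/ → bedoximojuraip.

bedoximojuraip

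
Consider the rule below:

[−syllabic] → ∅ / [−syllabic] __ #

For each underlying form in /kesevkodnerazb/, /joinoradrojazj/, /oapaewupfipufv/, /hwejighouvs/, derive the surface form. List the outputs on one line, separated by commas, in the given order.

kesevkodneraz, joinoradrojaz, oapaewupfipuf, hwejighouv

/kesevkodnerazb/: /b/ is the second consonant of a word-final cluster /zb/, so it deletes. → [kesevkodneraz].
/joinoradrojazj/: /j/ is the second consonant of a word-final cluster /zj/, so it deletes. → [joinoradrojaz].
/oapaewupfipufv/: /v/ is the second consonant of a word-final cluster /fv/, so it deletes. → [oapaewupfipuf].
/hwejighouvs/: /s/ is the second consonant of a word-final cluster /vs/, so it deletes. → [hwejighouv].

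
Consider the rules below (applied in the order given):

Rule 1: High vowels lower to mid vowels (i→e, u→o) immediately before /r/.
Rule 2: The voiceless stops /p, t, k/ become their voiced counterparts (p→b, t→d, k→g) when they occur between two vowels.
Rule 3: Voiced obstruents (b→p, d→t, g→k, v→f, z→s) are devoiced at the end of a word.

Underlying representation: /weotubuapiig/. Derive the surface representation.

weodubuabiik

Rule 1 (pre-rhotic lowering): no segment meets the environment; /weotubuapiig/ is unchanged.
Rule 2 (intervocalic voicing): /t/ is a voiceless stop between vowels /o/ and /u/, so it voices to [d]. /p/ is a voiceless stop between vowels /a/ and /i/, so it voices to [b]. /weotubuapiig/ → weodubuabiig.
Rule 3 (final devoicing): /g/ is a voiced obstruent in word-final position, so it devoices to [k]. /weodubuabiig/ → weodubuabiik.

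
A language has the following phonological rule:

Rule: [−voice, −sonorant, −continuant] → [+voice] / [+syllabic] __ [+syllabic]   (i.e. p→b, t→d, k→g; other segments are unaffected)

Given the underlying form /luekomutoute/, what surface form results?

luegomudoude

/k/ is a voiceless stop between vowels /e/ and /o/, so it voices to [g].
/t/ is a voiceless stop between vowels /u/ and /o/, so it voices to [d].
/t/ is a voiceless stop between vowels /u/ and /e/, so it voices to [d].
Surface form: [luegomudoude].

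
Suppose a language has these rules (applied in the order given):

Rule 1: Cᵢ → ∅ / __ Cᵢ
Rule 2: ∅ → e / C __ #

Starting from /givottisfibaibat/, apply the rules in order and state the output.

givotisfibaibate

Rule 1 (degemination): /tt/ is a geminate; the first /t/ deletes. /givottisfibaibat/ → givotisfibaibat.
Rule 2 (final e-epenthesis): the form ends in the consonant /t/, so [e] is inserted word-finally. /givotisfibaibat/ → givotisfibaibate.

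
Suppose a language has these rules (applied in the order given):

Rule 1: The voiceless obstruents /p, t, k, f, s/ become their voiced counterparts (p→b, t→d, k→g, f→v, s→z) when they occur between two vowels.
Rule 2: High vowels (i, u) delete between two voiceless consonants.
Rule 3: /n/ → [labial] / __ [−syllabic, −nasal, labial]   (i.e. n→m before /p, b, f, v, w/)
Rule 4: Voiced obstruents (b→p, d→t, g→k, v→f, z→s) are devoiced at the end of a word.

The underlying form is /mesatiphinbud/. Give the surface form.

Rule 1 (intervocalic voicing): /s/ is a voiceless obstruent between vowels /e/ and /a/, so it voices to [z]. /t/ is a voiceless obstruent between vowels /a/ and /i/, so it voices to [d]. /mesatiphinbud/ → mezadiphinbud.
Rule 2 (high vowel syncope): no segment meets the environment; /mezadiphinbud/ is unchanged.
Rule 3 (nasal place assimilation): /n/ precedes the labial consonant /b/, so it assimilates in place to [m]. /mezadiphinbud/ → mezadiphimbud.
Rule 4 (final devoicing): /d/ is a voiced obstruent in word-final position, so it devoices to [t]. /mezadiphimbud/ → mezadiphimbut.

mezadiphimbut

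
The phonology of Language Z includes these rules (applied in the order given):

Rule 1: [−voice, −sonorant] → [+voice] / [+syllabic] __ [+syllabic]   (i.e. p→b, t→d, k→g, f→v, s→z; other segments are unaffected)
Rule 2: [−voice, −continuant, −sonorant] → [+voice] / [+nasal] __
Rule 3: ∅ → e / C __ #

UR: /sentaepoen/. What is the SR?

sendaeboene

Rule 1 (intervocalic voicing): /p/ is a voiceless obstruent between vowels /e/ and /o/, so it voices to [b]. /sentaepoen/ → sentaeboen.
Rule 2 (post-nasal voicing): /t/ is a voiceless stop immediately after the nasal /n/, so it voices to [d]. /sentaeboen/ → sendaeboen.
Rule 3 (final e-epenthesis): the form ends in the consonant /n/, so [e] is inserted word-finally. /sendaeboen/ → sendaeboene.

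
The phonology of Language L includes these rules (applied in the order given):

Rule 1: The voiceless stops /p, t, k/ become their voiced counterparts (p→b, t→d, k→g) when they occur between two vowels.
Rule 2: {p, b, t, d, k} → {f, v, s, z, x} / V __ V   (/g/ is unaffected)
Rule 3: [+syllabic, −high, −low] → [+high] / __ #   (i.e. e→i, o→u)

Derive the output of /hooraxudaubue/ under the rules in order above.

hooraxuzauvui

Rule 1 (intervocalic voicing): no segment meets the environment; /hooraxudaubue/ is unchanged.
Rule 2 (intervocalic spirantization): /d/ is a stop between vowels /u/ and /a/, so it spirantizes to the fricative [z]. /b/ is a stop between vowels /u/ and /u/, so it spirantizes to the fricative [v]. /hooraxudaubue/ → hooraxuzauvue.
Rule 3 (final vowel raising): /e/ is a mid vowel in word-final position, so it raises to [i]. /hooraxuzauvue/ → hooraxuzauvui.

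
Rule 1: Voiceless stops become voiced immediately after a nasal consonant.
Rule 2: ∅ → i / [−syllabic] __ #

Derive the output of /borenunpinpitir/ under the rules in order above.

Rule 1 (post-nasal voicing): /p/ is a voiceless stop immediately after the nasal /n/, so it voices to [b]. /p/ is a voiceless stop immediately after the nasal /n/, so it voices to [b]. /borenunpinpitir/ → borenunbinbitir.
Rule 2 (final i-epenthesis): the form ends in the consonant /r/, so [i] is inserted word-finally. /borenunbinbitir/ → borenunbinbitiri.

borenunbinbitiri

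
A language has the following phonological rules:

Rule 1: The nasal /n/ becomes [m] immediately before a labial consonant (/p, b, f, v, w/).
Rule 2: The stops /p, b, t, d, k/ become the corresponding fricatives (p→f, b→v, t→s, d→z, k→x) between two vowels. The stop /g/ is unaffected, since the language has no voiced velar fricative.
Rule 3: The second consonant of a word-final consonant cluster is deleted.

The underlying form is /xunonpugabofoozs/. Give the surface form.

xunompugavofooz

Rule 1 (nasal place assimilation): /n/ precedes the labial consonant /p/, so it assimilates in place to [m]. /xunonpugabofoozs/ → xunompugabofoozs.
Rule 2 (intervocalic spirantization): /b/ is a stop between vowels /a/ and /o/, so it spirantizes to the fricative [v]. /xunompugabofoozs/ → xunompugavofoozs.
Rule 3 (final cluster simplification): /s/ is the second consonant of a word-final cluster /zs/, so it deletes. /xunompugavofoozs/ → xunompugavofooz.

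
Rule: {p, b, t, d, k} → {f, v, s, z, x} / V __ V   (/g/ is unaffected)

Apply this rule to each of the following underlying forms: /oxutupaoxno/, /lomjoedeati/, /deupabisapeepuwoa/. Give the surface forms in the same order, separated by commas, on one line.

oxusufaoxno, lomjoezeasi, deufavisafeefuwoa

/oxutupaoxno/: /t/ is a stop between vowels /u/ and /u/, so it spirantizes to the fricative [s]. /p/ is a stop between vowels /u/ and /a/, so it spirantizes to the fricative [f]. → [oxusufaoxno].
/lomjoedeati/: /d/ is a stop between vowels /e/ and /e/, so it spirantizes to the fricative [z]. /t/ is a stop between vowels /a/ and /i/, so it spirantizes to the fricative [s]. → [lomjoezeasi].
/deupabisapeepuwoa/: /p/ is a stop between vowels /u/ and /a/, so it spirantizes to the fricative [f]. /b/ is a stop between vowels /a/ and /i/, so it spirantizes to the fricative [v]. /p/ is a stop between vowels /a/ and /e/, so it spirantizes to the fricative [f]. /p/ is a stop between vowels /e/ and /u/, so it spirantizes to the fricative [f]. → [deufavisafeefuwoa].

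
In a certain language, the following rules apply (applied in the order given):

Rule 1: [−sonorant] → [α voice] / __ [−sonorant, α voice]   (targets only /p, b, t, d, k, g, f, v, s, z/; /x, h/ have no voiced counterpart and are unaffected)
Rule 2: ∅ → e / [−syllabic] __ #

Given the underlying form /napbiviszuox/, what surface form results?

nabbivizzuoxe

Rule 1 (regressive voicing assimilation): /p/ precedes the voiced obstruent /b/, so it voices to [b] by assimilation. /s/ precedes the voiced obstruent /z/, so it voices to [z] by assimilation. /napbiviszuox/ → nabbivizzuox.
Rule 2 (final e-epenthesis): the form ends in the consonant /x/, so [e] is inserted word-finally. /nabbivizzuox/ → nabbivizzuoxe.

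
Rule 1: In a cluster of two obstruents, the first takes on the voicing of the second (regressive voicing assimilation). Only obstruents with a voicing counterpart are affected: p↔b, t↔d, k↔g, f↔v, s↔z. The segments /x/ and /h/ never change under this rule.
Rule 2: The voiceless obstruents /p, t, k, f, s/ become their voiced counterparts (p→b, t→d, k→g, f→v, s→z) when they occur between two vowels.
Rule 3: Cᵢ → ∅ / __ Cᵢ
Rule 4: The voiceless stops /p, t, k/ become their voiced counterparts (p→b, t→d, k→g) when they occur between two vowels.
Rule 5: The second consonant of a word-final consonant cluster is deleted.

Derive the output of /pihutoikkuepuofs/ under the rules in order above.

Rule 1 (regressive voicing assimilation): no segment meets the environment; /pihutoikkuepuofs/ is unchanged.
Rule 2 (intervocalic voicing): /t/ is a voiceless obstruent between vowels /u/ and /o/, so it voices to [d]. /p/ is a voiceless obstruent between vowels /e/ and /u/, so it voices to [b]. /pihutoikkuepuofs/ → pihudoikkuebuofs.
Rule 3 (degemination): /kk/ is a geminate; the first /k/ deletes. /pihudoikkuebuofs/ → pihudoikuebuofs.
Rule 4 (intervocalic voicing): /k/ is a voiceless stop between vowels /i/ and /u/, so it voices to [g]. /pihudoikuebuofs/ → pihudoiguebuofs.
Rule 5 (final cluster simplification): /s/ is the second consonant of a word-final cluster /fs/, so it deletes. /pihudoiguebuofs/ → pihudoiguebuof.

pihudoiguebuof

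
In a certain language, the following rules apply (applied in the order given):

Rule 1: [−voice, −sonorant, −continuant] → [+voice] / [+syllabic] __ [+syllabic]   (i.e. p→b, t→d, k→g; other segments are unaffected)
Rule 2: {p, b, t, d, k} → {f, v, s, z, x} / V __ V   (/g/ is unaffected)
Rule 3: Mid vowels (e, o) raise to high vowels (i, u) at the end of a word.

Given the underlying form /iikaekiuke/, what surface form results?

Rule 1 (intervocalic voicing): /k/ is a voiceless stop between vowels /i/ and /a/, so it voices to [g]. /k/ is a voiceless stop between vowels /e/ and /i/, so it voices to [g]. /k/ is a voiceless stop between vowels /u/ and /e/, so it voices to [g]. /iikaekiuke/ → iigaegiuge.
Rule 2 (intervocalic spirantization): no segment meets the environment; /iigaegiuge/ is unchanged.
Rule 3 (final vowel raising): /e/ is a mid vowel in word-final position, so it raises to [i]. /iigaegiuge/ → iigaegiugi.

iigaegiugi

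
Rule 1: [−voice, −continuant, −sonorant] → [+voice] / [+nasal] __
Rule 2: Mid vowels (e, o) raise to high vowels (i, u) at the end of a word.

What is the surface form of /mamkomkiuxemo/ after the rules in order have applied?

mamgomgiuxemu

Rule 1 (post-nasal voicing): /k/ is a voiceless stop immediately after the nasal /m/, so it voices to [g]. /k/ is a voiceless stop immediately after the nasal /m/, so it voices to [g]. /mamkomkiuxemo/ → mamgomgiuxemo.
Rule 2 (final vowel raising): /o/ is a mid vowel in word-final position, so it raises to [u]. /mamgomgiuxemo/ → mamgomgiuxemu.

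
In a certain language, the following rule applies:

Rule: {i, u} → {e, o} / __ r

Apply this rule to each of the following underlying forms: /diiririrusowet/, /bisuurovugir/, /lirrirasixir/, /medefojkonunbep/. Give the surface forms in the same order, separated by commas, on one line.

/diiririrusowet/: /i/ is a high vowel immediately before /r/, so it lowers to [e]. /i/ is a high vowel immediately before /r/, so it lowers to [e]. /i/ is a high vowel immediately before /r/, so it lowers to [e]. → [dierererusowet].
/bisuurovugir/: /u/ is a high vowel immediately before /r/, so it lowers to [o]. /i/ is a high vowel immediately before /r/, so it lowers to [e]. → [bisuorovuger].
/lirrirasixir/: /i/ is a high vowel immediately before /r/, so it lowers to [e]. /i/ is a high vowel immediately before /r/, so it lowers to [e]. /i/ is a high vowel immediately before /r/, so it lowers to [e]. → [lerrerasixer].
/medefojkonunbep/: the rule's environment is not met; surfaces unchanged as [medefojkonunbep].

dierererusowet, bisuorovuger, lerrerasixer, medefojkonunbep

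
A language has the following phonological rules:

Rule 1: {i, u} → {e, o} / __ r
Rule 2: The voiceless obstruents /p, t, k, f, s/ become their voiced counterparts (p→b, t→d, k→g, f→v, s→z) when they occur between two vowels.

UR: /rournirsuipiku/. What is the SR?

Rule 1 (pre-rhotic lowering): /u/ is a high vowel immediately before /r/, so it lowers to [o]. /i/ is a high vowel immediately before /r/, so it lowers to [e]. /rournirsuipiku/ → roornersuipiku.
Rule 2 (intervocalic voicing): /p/ is a voiceless obstruent between vowels /i/ and /i/, so it voices to [b]. /k/ is a voiceless obstruent between vowels /i/ and /u/, so it voices to [g]. /roornersuipiku/ → roornersuibigu.

roornersuibigu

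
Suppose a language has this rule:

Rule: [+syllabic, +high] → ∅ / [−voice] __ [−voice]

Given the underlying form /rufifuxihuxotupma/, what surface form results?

ruffxhxotpma

/i/ is a high vowel flanked by voiceless consonants /f/ and /f/, so it deletes.
/u/ is a high vowel flanked by voiceless consonants /f/ and /x/, so it deletes.
/i/ is a high vowel flanked by voiceless consonants /x/ and /h/, so it deletes.
/u/ is a high vowel flanked by voiceless consonants /h/ and /x/, so it deletes.
/u/ is a high vowel flanked by voiceless consonants /t/ and /p/, so it deletes.
The other instance of /u/ does not occur in the required environment and remains unchanged.
Surface form: [ruffxhxotpma].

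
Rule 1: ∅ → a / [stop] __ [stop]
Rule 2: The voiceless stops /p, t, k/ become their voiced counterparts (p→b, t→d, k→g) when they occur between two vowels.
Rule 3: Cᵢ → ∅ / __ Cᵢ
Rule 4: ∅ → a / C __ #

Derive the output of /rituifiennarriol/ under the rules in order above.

riduifienariola

Rule 1 (stop-cluster a-epenthesis): no segment meets the environment; /rituifiennarriol/ is unchanged.
Rule 2 (intervocalic voicing): /t/ is a voiceless stop between vowels /i/ and /u/, so it voices to [d]. /rituifiennarriol/ → riduifiennarriol.
Rule 3 (degemination): /nn/ is a geminate; the first /n/ deletes. /rr/ is a geminate; the first /r/ deletes. /riduifiennarriol/ → riduifienariol.
Rule 4 (final a-epenthesis): the form ends in the consonant /l/, so [a] is inserted word-finally. /riduifienariol/ → riduifienariola.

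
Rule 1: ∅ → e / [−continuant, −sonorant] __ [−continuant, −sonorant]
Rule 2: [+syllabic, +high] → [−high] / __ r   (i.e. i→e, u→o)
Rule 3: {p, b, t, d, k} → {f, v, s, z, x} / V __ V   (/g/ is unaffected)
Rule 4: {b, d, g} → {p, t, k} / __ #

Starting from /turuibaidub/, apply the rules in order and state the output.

toruivaizup

Rule 1 (stop-cluster e-epenthesis): no segment meets the environment; /turuibaidub/ is unchanged.
Rule 2 (pre-rhotic lowering): /u/ is a high vowel immediately before /r/, so it lowers to [o]. /turuibaidub/ → toruibaidub.
Rule 3 (intervocalic spirantization): /b/ is a stop between vowels /i/ and /a/, so it spirantizes to the fricative [v]. /d/ is a stop between vowels /i/ and /u/, so it spirantizes to the fricative [z]. /toruibaidub/ → toruivaizub.
Rule 4 (final devoicing): /b/ is a voiced stop in word-final position, so it devoices to [p]. /toruivaizub/ → toruivaizup.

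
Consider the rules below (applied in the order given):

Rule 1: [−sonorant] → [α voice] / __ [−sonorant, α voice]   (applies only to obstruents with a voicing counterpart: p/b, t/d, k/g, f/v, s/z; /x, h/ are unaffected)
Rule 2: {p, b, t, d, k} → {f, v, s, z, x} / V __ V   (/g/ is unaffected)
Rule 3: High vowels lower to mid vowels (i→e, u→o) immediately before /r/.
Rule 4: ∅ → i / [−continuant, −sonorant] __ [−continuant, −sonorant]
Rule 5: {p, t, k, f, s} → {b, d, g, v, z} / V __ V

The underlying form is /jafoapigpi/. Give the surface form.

javoavigibi

Rule 1 (regressive voicing assimilation): /g/ precedes the voiceless obstruent /p/, so it devoices to [k] by assimilation. /jafoapigpi/ → jafoapikpi.
Rule 2 (intervocalic spirantization): /p/ is a stop between vowels /a/ and /i/, so it spirantizes to the fricative [f]. /jafoapikpi/ → jafoafikpi.
Rule 3 (pre-rhotic lowering): no segment meets the environment; /jafoafikpi/ is unchanged.
Rule 4 (stop-cluster i-epenthesis): /k/ and /p/ form a stop–stop cluster, so [i] is inserted between them. /jafoafikpi/ → jafoafikipi.
Rule 5 (intervocalic voicing): /f/ is a voiceless obstruent between vowels /a/ and /o/, so it voices to [v]. /f/ is a voiceless obstruent between vowels /a/ and /i/, so it voices to [v]. /k/ is a voiceless obstruent between vowels /i/ and /i/, so it voices to [g]. /p/ is a voiceless obstruent between vowels /i/ and /i/, so it voices to [b]. /jafoafikipi/ → javoavigibi.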